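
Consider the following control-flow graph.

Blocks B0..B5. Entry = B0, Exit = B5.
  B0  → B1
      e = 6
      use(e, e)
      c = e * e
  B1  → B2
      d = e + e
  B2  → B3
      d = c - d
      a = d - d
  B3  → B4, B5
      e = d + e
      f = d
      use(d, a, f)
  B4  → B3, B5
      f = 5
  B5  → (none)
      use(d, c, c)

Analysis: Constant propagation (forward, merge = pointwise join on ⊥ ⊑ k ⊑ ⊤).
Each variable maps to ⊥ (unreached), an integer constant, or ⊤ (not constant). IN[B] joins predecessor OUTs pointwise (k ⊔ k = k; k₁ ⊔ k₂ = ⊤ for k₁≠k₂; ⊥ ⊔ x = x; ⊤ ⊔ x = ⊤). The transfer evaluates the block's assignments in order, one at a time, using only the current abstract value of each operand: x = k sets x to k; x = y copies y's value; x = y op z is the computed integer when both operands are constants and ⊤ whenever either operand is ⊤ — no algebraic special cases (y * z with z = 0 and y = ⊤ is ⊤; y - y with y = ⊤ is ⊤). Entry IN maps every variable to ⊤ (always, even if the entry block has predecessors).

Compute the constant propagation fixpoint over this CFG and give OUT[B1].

Per-block solution:
  B0:   IN=(all ⊤)   OUT={c:36, e:6; rest ⊤}
  B1:   IN={c:36, e:6; rest ⊤}   OUT={c:36, d:12, e:6; rest ⊤}
  B2:   IN={c:36, d:12, e:6; rest ⊤}   OUT={a:0, c:36, d:24, e:6; rest ⊤}
  B3:   IN={a:0, c:36, d:24; rest ⊤}   OUT={a:0, c:36, d:24, f:24; rest ⊤}
  B4:   IN={a:0, c:36, d:24, f:24; rest ⊤}   OUT={a:0, c:36, d:24, f:5; rest ⊤}
  B5:   IN={a:0, c:36, d:24; rest ⊤}   OUT={a:0, c:36, d:24; rest ⊤}

Merge at B1: IN[B1] = OUT[B0] = {a: ⊤, b: ⊤, c: 36, d: ⊤, e: 6, f: ⊤}
Applying B1's transfer function to that IN value gives OUT[B1] (row B1 above).

Answer: {a: ⊤, b: ⊤, c: 36, d: 12, e: 6, f: ⊤}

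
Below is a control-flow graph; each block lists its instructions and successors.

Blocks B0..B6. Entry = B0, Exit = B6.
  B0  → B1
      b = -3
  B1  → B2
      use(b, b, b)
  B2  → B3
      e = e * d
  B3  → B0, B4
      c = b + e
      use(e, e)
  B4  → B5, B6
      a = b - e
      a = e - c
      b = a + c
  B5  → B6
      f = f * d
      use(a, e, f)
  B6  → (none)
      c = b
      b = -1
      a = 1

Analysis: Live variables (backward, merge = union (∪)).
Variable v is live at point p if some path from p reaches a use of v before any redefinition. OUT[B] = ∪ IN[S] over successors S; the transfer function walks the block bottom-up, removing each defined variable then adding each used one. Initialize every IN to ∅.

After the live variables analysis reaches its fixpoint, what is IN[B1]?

Answer: {b, d, e, f}

Trace:
Per-block solution:
  B0:   IN={d, e, f}   OUT={b, d, e, f}
  B1:   IN={b, d, e, f}   OUT={b, d, e, f}
  B2:   IN={b, d, e, f}   OUT={b, d, e, f}
  B3:   IN={b, d, e, f}   OUT={b, c, d, e, f}
  B4:   IN={b, c, d, e, f}   OUT={a, b, d, e, f}
  B5:   IN={a, b, d, e, f}   OUT={b}
  B6:   IN={b}   OUT={}

Merge at B1: OUT[B1] = IN[B2] = {b, d, e, f}
Applying B1's transfer function to that OUT value gives IN[B1] (row B1 above).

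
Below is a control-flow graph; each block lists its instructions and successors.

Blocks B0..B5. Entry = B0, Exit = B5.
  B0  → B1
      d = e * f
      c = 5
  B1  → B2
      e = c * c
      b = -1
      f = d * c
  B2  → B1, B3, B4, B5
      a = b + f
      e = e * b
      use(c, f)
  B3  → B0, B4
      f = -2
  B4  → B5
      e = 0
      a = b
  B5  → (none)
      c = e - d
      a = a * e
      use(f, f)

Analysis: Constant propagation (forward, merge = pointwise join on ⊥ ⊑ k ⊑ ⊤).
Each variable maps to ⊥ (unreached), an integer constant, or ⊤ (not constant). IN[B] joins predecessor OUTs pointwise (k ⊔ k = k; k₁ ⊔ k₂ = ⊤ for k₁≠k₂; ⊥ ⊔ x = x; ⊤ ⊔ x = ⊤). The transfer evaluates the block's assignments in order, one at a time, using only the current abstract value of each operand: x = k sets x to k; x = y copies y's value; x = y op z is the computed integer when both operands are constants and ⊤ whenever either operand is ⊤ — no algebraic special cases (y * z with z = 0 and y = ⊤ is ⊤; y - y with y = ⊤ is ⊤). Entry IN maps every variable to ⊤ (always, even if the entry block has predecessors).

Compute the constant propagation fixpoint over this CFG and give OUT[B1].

Answer: {a: ⊤, b: -1, c: 5, d: ⊤, e: 25, f: ⊤}

Trace:
Converged values:
  B0:   IN=(all ⊤)   OUT={c:5; rest ⊤}
  B1:   IN={c:5; rest ⊤}   OUT={b:-1, c:5, e:25; rest ⊤}
  B2:   IN={b:-1, c:5, e:25; rest ⊤}   OUT={b:-1, c:5, e:-25; rest ⊤}
  B3:   IN={b:-1, c:5, e:-25; rest ⊤}   OUT={b:-1, c:5, e:-25, f:-2; rest ⊤}
  B4:   IN={b:-1, c:5, e:-25; rest ⊤}   OUT={a:-1, b:-1, c:5, e:0; rest ⊤}
  B5:   IN={b:-1, c:5; rest ⊤}   OUT={b:-1; rest ⊤}

Merge at B1: IN[B1] = OUT[B0] ⊔ OUT[B2] = {a: ⊤, b: ⊤, c: 5, d: ⊤, e: ⊤, f: ⊤}
Applying B1's transfer function to that IN value gives OUT[B1] (row B1 above).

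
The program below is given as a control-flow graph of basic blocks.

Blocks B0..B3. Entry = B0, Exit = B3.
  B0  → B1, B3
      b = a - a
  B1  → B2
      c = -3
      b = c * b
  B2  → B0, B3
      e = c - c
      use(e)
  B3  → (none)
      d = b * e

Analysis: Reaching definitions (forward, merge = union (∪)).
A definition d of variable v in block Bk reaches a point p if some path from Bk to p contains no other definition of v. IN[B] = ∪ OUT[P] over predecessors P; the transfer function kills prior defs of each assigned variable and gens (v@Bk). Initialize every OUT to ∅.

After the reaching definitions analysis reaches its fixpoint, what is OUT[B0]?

Answer: {b@B0, c@B1, e@B2}

Working:
Fixpoint table:
  B0:  IN={b@B1, c@B1, e@B2}  OUT={b@B0, c@B1, e@B2}
  B1:  IN={b@B0, c@B1, e@B2}  OUT={b@B1, c@B1, e@B2}
  B2:  IN={b@B1, c@B1, e@B2}  OUT={b@B1, c@B1, e@B2}
  B3:  IN={b@B0, b@B1, c@B1, e@B2}  OUT={b@B0, b@B1, c@B1, d@B3, e@B2}

Merge at B0 (entry node, so the boundary value {} is joined with the incoming edge(s)): IN[B0] = {} ⊔ OUT[B2] = {b@B1, c@B1, e@B2}
Applying B0's transfer function to that IN value gives OUT[B0] (row B0 above).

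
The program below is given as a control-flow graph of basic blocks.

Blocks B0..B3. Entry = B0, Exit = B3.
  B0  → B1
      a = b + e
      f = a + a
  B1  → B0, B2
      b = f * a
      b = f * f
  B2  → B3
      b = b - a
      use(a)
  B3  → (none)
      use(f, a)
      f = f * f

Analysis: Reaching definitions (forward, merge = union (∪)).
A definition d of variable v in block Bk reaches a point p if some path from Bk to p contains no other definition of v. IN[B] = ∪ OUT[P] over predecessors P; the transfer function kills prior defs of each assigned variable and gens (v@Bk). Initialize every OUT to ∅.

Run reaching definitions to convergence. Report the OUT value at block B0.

Converged values:
  B0: | IN={a@B0, b@B1, f@B0} | OUT={a@B0, b@B1, f@B0}
  B1: | IN={a@B0, b@B1, f@B0} | OUT={a@B0, b@B1, f@B0}
  B2: | IN={a@B0, b@B1, f@B0} | OUT={a@B0, b@B2, f@B0}
  B3: | IN={a@B0, b@B2, f@B0} | OUT={a@B0, b@B2, f@B3}

Merge at B0 (entry node, so the boundary value {} is joined with the incoming edge(s)): IN[B0] = {} ⊔ OUT[B1] = {a@B0, b@B1, f@B0}
Applying B0's transfer function to that IN value gives OUT[B0] (row B0 above).

Answer: {a@B0, b@B1, f@B0}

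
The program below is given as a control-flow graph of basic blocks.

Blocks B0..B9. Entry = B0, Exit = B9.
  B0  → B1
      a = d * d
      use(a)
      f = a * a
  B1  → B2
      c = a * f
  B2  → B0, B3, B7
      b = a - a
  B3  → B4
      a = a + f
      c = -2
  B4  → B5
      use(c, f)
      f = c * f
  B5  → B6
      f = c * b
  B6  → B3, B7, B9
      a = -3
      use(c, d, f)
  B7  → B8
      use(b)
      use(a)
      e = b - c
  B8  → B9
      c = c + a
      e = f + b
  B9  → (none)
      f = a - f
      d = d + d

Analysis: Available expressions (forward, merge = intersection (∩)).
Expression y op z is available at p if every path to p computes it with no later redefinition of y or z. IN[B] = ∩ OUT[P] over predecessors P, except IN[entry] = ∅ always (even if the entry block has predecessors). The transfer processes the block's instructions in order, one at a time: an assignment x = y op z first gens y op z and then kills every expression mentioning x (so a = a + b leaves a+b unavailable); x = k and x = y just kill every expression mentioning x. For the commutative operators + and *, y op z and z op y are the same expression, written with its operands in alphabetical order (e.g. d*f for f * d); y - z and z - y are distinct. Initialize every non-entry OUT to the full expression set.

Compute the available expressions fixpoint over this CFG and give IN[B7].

Answer: {d*d}

Working:
Per-block solution:
  B0:  IN={}  OUT={a*a, d*d}
  B1:  IN={a*a, d*d}  OUT={a*a, a*f, d*d}
  B2:  IN={a*a, a*f, d*d}  OUT={a*a, a*f, a-a, d*d}
  B3:  IN={d*d}  OUT={d*d}
  B4:  IN={d*d}  OUT={d*d}
  B5:  IN={d*d}  OUT={b*c, d*d}
  B6:  IN={b*c, d*d}  OUT={b*c, d*d}
  B7:  IN={d*d}  OUT={b-c, d*d}
  B8:  IN={b-c, d*d}  OUT={b+f, d*d}
  B9:  IN={d*d}  OUT={}

Merge at B7: IN[B7] = OUT[B2] ∩ OUT[B6] = {d*d}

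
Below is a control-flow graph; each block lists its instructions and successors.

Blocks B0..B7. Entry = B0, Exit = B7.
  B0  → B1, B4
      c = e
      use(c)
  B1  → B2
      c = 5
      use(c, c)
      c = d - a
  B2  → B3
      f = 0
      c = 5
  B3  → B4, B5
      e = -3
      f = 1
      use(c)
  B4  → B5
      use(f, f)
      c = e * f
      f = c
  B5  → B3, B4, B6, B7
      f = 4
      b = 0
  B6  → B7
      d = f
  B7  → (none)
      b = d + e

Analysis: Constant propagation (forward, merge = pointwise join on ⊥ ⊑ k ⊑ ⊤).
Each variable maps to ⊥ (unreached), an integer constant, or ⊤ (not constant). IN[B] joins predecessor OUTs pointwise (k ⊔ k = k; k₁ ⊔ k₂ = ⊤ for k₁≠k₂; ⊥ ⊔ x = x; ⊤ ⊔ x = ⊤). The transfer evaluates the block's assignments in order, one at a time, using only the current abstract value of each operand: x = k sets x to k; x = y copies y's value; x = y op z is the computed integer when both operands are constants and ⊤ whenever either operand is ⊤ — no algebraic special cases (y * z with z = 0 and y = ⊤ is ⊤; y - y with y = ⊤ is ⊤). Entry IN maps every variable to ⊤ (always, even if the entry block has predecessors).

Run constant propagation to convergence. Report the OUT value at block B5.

Answer: {a: ⊤, b: 0, c: ⊤, d: ⊤, e: ⊤, f: 4}

Trace:
Fixpoint table:
  B0: | IN=(all ⊤) | OUT=(all ⊤)
  B1: | IN=(all ⊤) | OUT=(all ⊤)
  B2: | IN=(all ⊤) | OUT={c:5, f:0; rest ⊤}
  B3: | IN=(all ⊤) | OUT={e:-3, f:1; rest ⊤}
  B4: | IN=(all ⊤) | OUT=(all ⊤)
  B5: | IN=(all ⊤) | OUT={b:0, f:4; rest ⊤}
  B6: | IN={b:0, f:4; rest ⊤} | OUT={b:0, d:4, f:4; rest ⊤}
  B7: | IN={b:0, f:4; rest ⊤} | OUT={f:4; rest ⊤}

Merge at B5: IN[B5] = OUT[B3] ⊔ OUT[B4] = {a: ⊤, b: ⊤, c: ⊤, d: ⊤, e: ⊤, f: ⊤}
Applying B5's transfer function to that IN value gives OUT[B5] (row B5 above).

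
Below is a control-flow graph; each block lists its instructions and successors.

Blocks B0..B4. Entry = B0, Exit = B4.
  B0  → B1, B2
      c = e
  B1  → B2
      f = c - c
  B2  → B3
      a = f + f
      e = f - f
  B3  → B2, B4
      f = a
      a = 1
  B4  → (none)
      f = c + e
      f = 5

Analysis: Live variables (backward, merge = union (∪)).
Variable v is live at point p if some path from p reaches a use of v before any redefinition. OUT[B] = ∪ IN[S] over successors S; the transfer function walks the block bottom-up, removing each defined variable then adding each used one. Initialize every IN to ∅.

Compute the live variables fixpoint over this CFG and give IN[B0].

Answer: {e, f}

Trace:
Fixpoint table:
  B0: | IN={e, f} | OUT={c, f}
  B1: | IN={c} | OUT={c, f}
  B2: | IN={c, f} | OUT={a, c, e}
  B3: | IN={a, c, e} | OUT={c, e, f}
  B4: | IN={c, e} | OUT={}

Merge at B0: OUT[B0] = IN[B1] ⊔ IN[B2] = {c, f}
Applying B0's transfer function to that OUT value gives IN[B0] (row B0 above).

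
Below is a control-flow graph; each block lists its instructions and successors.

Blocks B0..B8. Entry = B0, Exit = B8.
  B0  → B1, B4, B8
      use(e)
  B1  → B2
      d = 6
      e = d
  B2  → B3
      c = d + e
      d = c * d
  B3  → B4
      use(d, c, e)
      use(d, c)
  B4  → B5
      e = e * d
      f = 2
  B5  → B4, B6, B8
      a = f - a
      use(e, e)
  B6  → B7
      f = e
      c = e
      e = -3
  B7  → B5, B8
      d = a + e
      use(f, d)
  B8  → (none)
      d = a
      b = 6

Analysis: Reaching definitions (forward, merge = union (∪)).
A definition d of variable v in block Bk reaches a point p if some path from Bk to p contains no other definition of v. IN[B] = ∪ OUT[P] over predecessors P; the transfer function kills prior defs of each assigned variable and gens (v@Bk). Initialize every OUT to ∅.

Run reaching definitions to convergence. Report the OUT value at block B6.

Converged values:
  B0:   IN={}   OUT={}
  B1:   IN={}   OUT={d@B1, e@B1}
  B2:   IN={d@B1, e@B1}   OUT={c@B2, d@B2, e@B1}
  B3:   IN={c@B2, d@B2, e@B1}   OUT={c@B2, d@B2, e@B1}
  B4:   IN={a@B5, c@B2, c@B6, d@B2, d@B7, e@B1, e@B4, e@B6, f@B4, f@B6}   OUT={a@B5, c@B2, c@B6, d@B2, d@B7, e@B4, f@B4}
  B5:   IN={a@B5, c@B2, c@B6, d@B2, d@B7, e@B4, e@B6, f@B4, f@B6}   OUT={a@B5, c@B2, c@B6, d@B2, d@B7, e@B4, e@B6, f@B4, f@B6}
  B6:   IN={a@B5, c@B2, c@B6, d@B2, d@B7, e@B4, e@B6, f@B4, f@B6}   OUT={a@B5, c@B6, d@B2, d@B7, e@B6, f@B6}
  B7:   IN={a@B5, c@B6, d@B2, d@B7, e@B6, f@B6}   OUT={a@B5, c@B6, d@B7, e@B6, f@B6}
  B8:   IN={a@B5, c@B2, c@B6, d@B2, d@B7, e@B4, e@B6, f@B4, f@B6}   OUT={a@B5, b@B8, c@B2, c@B6, d@B8, e@B4, e@B6, f@B4, f@B6}

Merge at B6: IN[B6] = OUT[B5] = {a@B5, c@B2, c@B6, d@B2, d@B7, e@B4, e@B6, f@B4, f@B6}
Applying B6's transfer function to that IN value gives OUT[B6] (row B6 above).

Answer: {a@B5, c@B6, d@B2, d@B7, e@B6, f@B6}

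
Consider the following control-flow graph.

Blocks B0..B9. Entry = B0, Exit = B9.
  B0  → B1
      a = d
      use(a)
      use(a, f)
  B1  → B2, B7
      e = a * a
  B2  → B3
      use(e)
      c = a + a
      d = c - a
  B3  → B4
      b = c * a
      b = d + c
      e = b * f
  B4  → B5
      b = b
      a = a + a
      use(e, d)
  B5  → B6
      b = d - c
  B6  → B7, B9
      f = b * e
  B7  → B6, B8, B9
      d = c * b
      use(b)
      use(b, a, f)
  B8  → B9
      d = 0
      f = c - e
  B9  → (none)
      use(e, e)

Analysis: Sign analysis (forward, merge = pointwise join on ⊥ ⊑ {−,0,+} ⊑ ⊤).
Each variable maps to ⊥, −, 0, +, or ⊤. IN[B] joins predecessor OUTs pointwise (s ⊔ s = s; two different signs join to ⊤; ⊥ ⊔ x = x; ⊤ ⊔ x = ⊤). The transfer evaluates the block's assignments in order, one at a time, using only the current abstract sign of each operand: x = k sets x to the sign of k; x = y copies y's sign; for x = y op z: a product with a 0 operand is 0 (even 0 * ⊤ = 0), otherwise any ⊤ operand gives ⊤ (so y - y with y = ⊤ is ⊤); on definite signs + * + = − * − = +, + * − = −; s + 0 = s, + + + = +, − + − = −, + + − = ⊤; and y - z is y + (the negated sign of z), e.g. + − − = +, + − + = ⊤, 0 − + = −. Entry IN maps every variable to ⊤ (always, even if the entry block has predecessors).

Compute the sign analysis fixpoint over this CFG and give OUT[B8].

Fixpoint table:
  B0:  IN=(all ⊤)  OUT=(all ⊤)
  B1:  IN=(all ⊤)  OUT=(all ⊤)
  B2:  IN=(all ⊤)  OUT=(all ⊤)
  B3:  IN=(all ⊤)  OUT=(all ⊤)
  B4:  IN=(all ⊤)  OUT=(all ⊤)
  B5:  IN=(all ⊤)  OUT=(all ⊤)
  B6:  IN=(all ⊤)  OUT=(all ⊤)
  B7:  IN=(all ⊤)  OUT=(all ⊤)
  B8:  IN=(all ⊤)  OUT={d:0; rest ⊤}
  B9:  IN=(all ⊤)  OUT=(all ⊤)

Merge at B8: IN[B8] = OUT[B7] = {a: ⊤, b: ⊤, c: ⊤, d: ⊤, e: ⊤, f: ⊤}
Applying B8's transfer function to that IN value gives OUT[B8] (row B8 above).

Answer: {a: ⊤, b: ⊤, c: ⊤, d: 0, e: ⊤, f: ⊤}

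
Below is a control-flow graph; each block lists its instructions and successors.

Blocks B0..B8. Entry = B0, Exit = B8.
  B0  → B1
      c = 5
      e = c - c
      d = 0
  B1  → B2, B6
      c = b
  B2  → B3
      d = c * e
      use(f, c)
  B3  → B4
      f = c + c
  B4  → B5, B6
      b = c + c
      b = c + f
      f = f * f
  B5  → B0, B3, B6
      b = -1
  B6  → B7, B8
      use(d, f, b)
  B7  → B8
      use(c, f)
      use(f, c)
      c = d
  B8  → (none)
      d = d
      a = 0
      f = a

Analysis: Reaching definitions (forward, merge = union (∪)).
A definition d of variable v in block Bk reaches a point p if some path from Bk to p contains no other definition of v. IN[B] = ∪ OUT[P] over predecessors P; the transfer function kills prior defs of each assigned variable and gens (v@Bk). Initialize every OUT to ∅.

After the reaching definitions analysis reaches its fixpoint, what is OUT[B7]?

Answer: {b@B4, b@B5, c@B7, d@B0, d@B2, e@B0, f@B4}

Trace:
Per-block solution:
  B0:   IN={b@B5, c@B1, d@B2, e@B0, f@B4}   OUT={b@B5, c@B0, d@B0, e@B0, f@B4}
  B1:   IN={b@B5, c@B0, d@B0, e@B0, f@B4}   OUT={b@B5, c@B1, d@B0, e@B0, f@B4}
  B2:   IN={b@B5, c@B1, d@B0, e@B0, f@B4}   OUT={b@B5, c@B1, d@B2, e@B0, f@B4}
  B3:   IN={b@B5, c@B1, d@B2, e@B0, f@B4}   OUT={b@B5, c@B1, d@B2, e@B0, f@B3}
  B4:   IN={b@B5, c@B1, d@B2, e@B0, f@B3}   OUT={b@B4, c@B1, d@B2, e@B0, f@B4}
  B5:   IN={b@B4, c@B1, d@B2, e@B0, f@B4}   OUT={b@B5, c@B1, d@B2, e@B0, f@B4}
  B6:   IN={b@B4, b@B5, c@B1, d@B0, d@B2, e@B0, f@B4}   OUT={b@B4, b@B5, c@B1, d@B0, d@B2, e@B0, f@B4}
  B7:   IN={b@B4, b@B5, c@B1, d@B0, d@B2, e@B0, f@B4}   OUT={b@B4, b@B5, c@B7, d@B0, d@B2, e@B0, f@B4}
  B8:   IN={b@B4, b@B5, c@B1, c@B7, d@B0, d@B2, e@B0, f@B4}   OUT={a@B8, b@B4, b@B5, c@B1, c@B7, d@B8, e@B0, f@B8}

Merge at B7: IN[B7] = OUT[B6] = {b@B4, b@B5, c@B1, d@B0, d@B2, e@B0, f@B4}
Applying B7's transfer function to that IN value gives OUT[B7] (row B7 above).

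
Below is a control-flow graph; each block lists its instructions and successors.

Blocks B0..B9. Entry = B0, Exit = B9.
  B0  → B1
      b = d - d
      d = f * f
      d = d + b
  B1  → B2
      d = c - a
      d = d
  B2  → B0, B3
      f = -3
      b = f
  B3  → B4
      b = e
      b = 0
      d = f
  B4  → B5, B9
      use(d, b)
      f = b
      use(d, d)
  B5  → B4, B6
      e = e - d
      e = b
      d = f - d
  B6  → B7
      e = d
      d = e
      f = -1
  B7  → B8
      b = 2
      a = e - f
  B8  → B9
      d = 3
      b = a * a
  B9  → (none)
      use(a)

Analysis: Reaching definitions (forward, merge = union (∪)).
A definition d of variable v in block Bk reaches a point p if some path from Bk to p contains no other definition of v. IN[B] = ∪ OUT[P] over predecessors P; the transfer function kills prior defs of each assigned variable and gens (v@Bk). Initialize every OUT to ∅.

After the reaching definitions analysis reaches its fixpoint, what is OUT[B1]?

Converged values:
  B0:  IN={b@B2, d@B1, f@B2}  OUT={b@B0, d@B0, f@B2}
  B1:  IN={b@B0, d@B0, f@B2}  OUT={b@B0, d@B1, f@B2}
  B2:  IN={b@B0, d@B1, f@B2}  OUT={b@B2, d@B1, f@B2}
  B3:  IN={b@B2, d@B1, f@B2}  OUT={b@B3, d@B3, f@B2}
  B4:  IN={b@B3, d@B3, d@B5, e@B5, f@B2, f@B4}  OUT={b@B3, d@B3, d@B5, e@B5, f@B4}
  B5:  IN={b@B3, d@B3, d@B5, e@B5, f@B4}  OUT={b@B3, d@B5, e@B5, f@B4}
  B6:  IN={b@B3, d@B5, e@B5, f@B4}  OUT={b@B3, d@B6, e@B6, f@B6}
  B7:  IN={b@B3, d@B6, e@B6, f@B6}  OUT={a@B7, b@B7, d@B6, e@B6, f@B6}
  B8:  IN={a@B7, b@B7, d@B6, e@B6, f@B6}  OUT={a@B7, b@B8, d@B8, e@B6, f@B6}
  B9:  IN={a@B7, b@B3, b@B8, d@B3, d@B5, d@B8, e@B5, e@B6, f@B4, f@B6}  OUT={a@B7, b@B3, b@B8, d@B3, d@B5, d@B8, e@B5, e@B6, f@B4, f@B6}

Merge at B1: IN[B1] = OUT[B0] = {b@B0, d@B0, f@B2}
Applying B1's transfer function to that IN value gives OUT[B1] (row B1 above).

Answer: {b@B0, d@B1, f@B2}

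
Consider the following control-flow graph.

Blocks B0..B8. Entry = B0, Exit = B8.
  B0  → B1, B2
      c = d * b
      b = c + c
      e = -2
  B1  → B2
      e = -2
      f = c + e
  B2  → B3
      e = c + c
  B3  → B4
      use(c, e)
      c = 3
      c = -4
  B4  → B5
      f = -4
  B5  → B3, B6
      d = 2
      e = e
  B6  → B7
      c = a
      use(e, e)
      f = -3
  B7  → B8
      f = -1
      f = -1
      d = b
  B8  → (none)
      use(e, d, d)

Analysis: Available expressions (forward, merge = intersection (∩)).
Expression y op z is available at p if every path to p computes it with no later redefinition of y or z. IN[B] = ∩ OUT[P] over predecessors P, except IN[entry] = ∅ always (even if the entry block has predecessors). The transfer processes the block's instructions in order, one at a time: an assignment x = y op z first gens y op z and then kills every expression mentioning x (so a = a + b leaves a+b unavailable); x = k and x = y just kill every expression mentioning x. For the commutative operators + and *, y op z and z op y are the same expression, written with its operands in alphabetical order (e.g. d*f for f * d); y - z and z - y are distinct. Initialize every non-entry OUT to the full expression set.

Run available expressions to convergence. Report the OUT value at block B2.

Per-block solution:
  B0: | IN={} | OUT={c+c}
  B1: | IN={c+c} | OUT={c+c, c+e}
  B2: | IN={c+c} | OUT={c+c}
  B3: | IN={} | OUT={}
  B4: | IN={} | OUT={}
  B5: | IN={} | OUT={}
  B6: | IN={} | OUT={}
  B7: | IN={} | OUT={}
  B8: | IN={} | OUT={}

Merge at B2: IN[B2] = OUT[B0] ∩ OUT[B1] = {c+c}
Applying B2's transfer function to that IN value gives OUT[B2] (row B2 above).

Answer: {c+c}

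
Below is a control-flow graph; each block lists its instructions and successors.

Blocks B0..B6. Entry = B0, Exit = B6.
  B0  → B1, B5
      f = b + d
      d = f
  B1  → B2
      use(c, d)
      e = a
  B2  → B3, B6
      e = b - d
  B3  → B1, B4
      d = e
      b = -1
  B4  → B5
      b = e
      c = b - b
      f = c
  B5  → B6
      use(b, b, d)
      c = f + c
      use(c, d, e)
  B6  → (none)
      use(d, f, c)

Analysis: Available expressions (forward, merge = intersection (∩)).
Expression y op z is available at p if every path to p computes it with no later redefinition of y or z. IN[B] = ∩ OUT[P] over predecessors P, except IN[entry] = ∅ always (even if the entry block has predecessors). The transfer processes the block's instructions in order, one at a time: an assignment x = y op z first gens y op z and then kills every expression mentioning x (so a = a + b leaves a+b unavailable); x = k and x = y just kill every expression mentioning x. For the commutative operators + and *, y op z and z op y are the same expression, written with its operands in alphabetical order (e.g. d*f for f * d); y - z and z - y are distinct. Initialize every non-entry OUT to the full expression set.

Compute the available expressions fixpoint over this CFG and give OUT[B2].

Answer: {b-d}

Derivation:
Converged values:
  B0: | IN={} | OUT={}
  B1: | IN={} | OUT={}
  B2: | IN={} | OUT={b-d}
  B3: | IN={b-d} | OUT={}
  B4: | IN={} | OUT={b-b}
  B5: | IN={} | OUT={}
  B6: | IN={} | OUT={}

Merge at B2: IN[B2] = OUT[B1] = {}
Applying B2's transfer function to that IN value gives OUT[B2] (row B2 above).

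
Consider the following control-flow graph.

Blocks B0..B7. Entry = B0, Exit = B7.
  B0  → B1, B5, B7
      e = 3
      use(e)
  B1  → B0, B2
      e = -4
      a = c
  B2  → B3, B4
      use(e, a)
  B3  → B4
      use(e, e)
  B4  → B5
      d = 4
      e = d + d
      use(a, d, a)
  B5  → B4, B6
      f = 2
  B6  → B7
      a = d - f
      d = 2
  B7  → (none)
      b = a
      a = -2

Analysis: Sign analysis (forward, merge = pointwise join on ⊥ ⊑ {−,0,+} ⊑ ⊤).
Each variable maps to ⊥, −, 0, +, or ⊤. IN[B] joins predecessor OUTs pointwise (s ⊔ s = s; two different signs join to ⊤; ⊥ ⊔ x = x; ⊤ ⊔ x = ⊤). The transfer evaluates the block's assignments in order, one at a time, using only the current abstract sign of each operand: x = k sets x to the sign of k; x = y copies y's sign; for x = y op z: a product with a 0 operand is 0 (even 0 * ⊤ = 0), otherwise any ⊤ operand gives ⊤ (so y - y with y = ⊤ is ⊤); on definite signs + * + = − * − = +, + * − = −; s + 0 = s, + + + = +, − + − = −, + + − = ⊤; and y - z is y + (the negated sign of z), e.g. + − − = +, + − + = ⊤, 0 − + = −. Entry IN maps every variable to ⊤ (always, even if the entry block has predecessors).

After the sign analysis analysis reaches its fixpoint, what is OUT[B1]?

Per-block solution:
  B0: | IN=(all ⊤) | OUT={e:+; rest ⊤}
  B1: | IN={e:+; rest ⊤} | OUT={e:-; rest ⊤}
  B2: | IN={e:-; rest ⊤} | OUT={e:-; rest ⊤}
  B3: | IN={e:-; rest ⊤} | OUT={e:-; rest ⊤}
  B4: | IN=(all ⊤) | OUT={d:+, e:+; rest ⊤}
  B5: | IN={e:+; rest ⊤} | OUT={e:+, f:+; rest ⊤}
  B6: | IN={e:+, f:+; rest ⊤} | OUT={d:+, e:+, f:+; rest ⊤}
  B7: | IN={e:+; rest ⊤} | OUT={a:-, e:+; rest ⊤}

Merge at B1: IN[B1] = OUT[B0] = {a: ⊤, b: ⊤, c: ⊤, d: ⊤, e: +, f: ⊤}
Applying B1's transfer function to that IN value gives OUT[B1] (row B1 above).

Answer: {a: ⊤, b: ⊤, c: ⊤, d: ⊤, e: -, f: ⊤}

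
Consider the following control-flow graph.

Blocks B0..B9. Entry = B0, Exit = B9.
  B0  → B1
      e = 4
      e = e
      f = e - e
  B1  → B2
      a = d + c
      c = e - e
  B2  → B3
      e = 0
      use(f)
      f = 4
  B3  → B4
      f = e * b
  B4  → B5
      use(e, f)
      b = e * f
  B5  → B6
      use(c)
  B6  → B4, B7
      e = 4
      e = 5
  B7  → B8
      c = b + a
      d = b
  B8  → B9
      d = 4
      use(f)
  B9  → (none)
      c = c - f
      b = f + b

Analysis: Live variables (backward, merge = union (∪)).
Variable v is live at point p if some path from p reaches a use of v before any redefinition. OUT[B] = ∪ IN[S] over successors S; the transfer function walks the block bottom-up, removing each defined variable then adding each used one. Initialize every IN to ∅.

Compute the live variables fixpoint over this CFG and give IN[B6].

Answer: {a, b, c, f}

Derivation:
Converged values:
  B0: | IN={b, c, d} | OUT={b, c, d, e, f}
  B1: | IN={b, c, d, e, f} | OUT={a, b, c, f}
  B2: | IN={a, b, c, f} | OUT={a, b, c, e}
  B3: | IN={a, b, c, e} | OUT={a, c, e, f}
  B4: | IN={a, c, e, f} | OUT={a, b, c, f}
  B5: | IN={a, b, c, f} | OUT={a, b, c, f}
  B6: | IN={a, b, c, f} | OUT={a, b, c, e, f}
  B7: | IN={a, b, f} | OUT={b, c, f}
  B8: | IN={b, c, f} | OUT={b, c, f}
  B9: | IN={b, c, f} | OUT={}

Merge at B6: OUT[B6] = IN[B4] ⊔ IN[B7] = {a, b, c, e, f}
Applying B6's transfer function to that OUT value gives IN[B6] (row B6 above).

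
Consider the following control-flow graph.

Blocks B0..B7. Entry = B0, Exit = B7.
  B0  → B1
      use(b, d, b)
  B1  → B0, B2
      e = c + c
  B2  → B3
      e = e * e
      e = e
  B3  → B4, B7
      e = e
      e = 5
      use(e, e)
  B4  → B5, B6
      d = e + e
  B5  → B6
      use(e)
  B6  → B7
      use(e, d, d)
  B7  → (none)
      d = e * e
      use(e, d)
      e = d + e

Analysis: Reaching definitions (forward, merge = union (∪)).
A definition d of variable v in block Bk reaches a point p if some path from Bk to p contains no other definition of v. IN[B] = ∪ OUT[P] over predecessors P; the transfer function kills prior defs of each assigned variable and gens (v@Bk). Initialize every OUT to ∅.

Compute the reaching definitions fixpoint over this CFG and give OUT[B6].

Converged values:
  B0:   IN={e@B1}   OUT={e@B1}
  B1:   IN={e@B1}   OUT={e@B1}
  B2:   IN={e@B1}   OUT={e@B2}
  B3:   IN={e@B2}   OUT={e@B3}
  B4:   IN={e@B3}   OUT={d@B4, e@B3}
  B5:   IN={d@B4, e@B3}   OUT={d@B4, e@B3}
  B6:   IN={d@B4, e@B3}   OUT={d@B4, e@B3}
  B7:   IN={d@B4, e@B3}   OUT={d@B7, e@B7}

Merge at B6: IN[B6] = OUT[B4] ⊔ OUT[B5] = {d@B4, e@B3}
Applying B6's transfer function to that IN value gives OUT[B6] (row B6 above).

Answer: {d@B4, e@B3}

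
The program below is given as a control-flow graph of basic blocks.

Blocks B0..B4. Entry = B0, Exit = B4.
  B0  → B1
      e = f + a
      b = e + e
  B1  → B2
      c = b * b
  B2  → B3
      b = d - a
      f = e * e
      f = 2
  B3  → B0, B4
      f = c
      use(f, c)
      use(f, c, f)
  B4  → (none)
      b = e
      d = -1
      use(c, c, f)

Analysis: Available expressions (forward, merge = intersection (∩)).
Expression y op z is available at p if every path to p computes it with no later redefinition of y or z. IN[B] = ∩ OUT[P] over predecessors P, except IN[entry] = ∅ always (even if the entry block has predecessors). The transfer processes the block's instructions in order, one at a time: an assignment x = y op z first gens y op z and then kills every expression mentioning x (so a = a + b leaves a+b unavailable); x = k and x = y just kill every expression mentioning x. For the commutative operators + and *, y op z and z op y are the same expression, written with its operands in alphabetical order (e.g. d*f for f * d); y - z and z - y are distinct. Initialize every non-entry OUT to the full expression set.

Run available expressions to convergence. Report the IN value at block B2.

Answer: {a+f, b*b, e+e}

Trace:
Converged values:
  B0: | IN={} | OUT={a+f, e+e}
  B1: | IN={a+f, e+e} | OUT={a+f, b*b, e+e}
  B2: | IN={a+f, b*b, e+e} | OUT={d-a, e*e, e+e}
  B3: | IN={d-a, e*e, e+e} | OUT={d-a, e*e, e+e}
  B4: | IN={d-a, e*e, e+e} | OUT={e*e, e+e}

Merge at B2: IN[B2] = OUT[B1] = {a+f, b*b, e+e}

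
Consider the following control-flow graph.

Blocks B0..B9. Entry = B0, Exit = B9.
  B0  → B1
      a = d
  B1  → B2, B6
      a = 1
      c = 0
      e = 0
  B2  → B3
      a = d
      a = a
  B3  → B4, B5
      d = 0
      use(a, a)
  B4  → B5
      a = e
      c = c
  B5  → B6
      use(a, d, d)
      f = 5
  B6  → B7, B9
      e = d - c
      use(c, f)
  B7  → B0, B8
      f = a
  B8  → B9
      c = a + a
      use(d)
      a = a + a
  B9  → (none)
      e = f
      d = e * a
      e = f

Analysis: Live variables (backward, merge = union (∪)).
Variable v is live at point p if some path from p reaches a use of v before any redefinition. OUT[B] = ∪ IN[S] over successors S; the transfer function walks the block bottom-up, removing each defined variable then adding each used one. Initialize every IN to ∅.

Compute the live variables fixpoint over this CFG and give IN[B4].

Answer: {c, d, e}

Working:
Fixpoint table:
  B0:  IN={d, f}  OUT={d, f}
  B1:  IN={d, f}  OUT={a, c, d, e, f}
  B2:  IN={c, d, e}  OUT={a, c, e}
  B3:  IN={a, c, e}  OUT={a, c, d, e}
  B4:  IN={c, d, e}  OUT={a, c, d}
  B5:  IN={a, c, d}  OUT={a, c, d, f}
  B6:  IN={a, c, d, f}  OUT={a, d, f}
  B7:  IN={a, d}  OUT={a, d, f}
  B8:  IN={a, d, f}  OUT={a, f}
  B9:  IN={a, f}  OUT={}

Merge at B4: OUT[B4] = IN[B5] = {a, c, d}
Applying B4's transfer function to that OUT value gives IN[B4] (row B4 above).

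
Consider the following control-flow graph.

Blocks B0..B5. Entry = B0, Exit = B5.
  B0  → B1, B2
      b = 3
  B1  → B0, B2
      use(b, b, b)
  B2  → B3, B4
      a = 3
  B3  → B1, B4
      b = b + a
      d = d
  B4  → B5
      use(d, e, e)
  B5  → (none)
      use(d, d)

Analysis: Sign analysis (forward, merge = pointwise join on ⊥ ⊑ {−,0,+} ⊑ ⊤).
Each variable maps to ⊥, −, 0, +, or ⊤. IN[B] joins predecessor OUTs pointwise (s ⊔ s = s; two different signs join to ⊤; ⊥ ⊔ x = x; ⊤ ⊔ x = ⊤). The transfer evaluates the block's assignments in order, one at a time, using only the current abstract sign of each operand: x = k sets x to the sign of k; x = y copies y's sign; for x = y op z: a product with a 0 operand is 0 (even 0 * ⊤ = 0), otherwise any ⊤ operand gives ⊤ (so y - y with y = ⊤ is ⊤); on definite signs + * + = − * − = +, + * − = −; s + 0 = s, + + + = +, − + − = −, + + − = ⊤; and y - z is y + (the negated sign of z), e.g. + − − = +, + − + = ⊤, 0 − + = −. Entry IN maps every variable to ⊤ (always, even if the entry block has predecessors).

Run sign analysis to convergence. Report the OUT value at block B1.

Answer: {a: ⊤, b: +, c: ⊤, d: ⊤, e: ⊤, f: ⊤}

Derivation:
Converged values:
  B0:   IN=(all ⊤)   OUT={b:+; rest ⊤}
  B1:   IN={b:+; rest ⊤}   OUT={b:+; rest ⊤}
  B2:   IN={b:+; rest ⊤}   OUT={a:+, b:+; rest ⊤}
  B3:   IN={a:+, b:+; rest ⊤}   OUT={a:+, b:+; rest ⊤}
  B4:   IN={a:+, b:+; rest ⊤}   OUT={a:+, b:+; rest ⊤}
  B5:   IN={a:+, b:+; rest ⊤}   OUT={a:+, b:+; rest ⊤}

Merge at B1: IN[B1] = OUT[B0] ⊔ OUT[B3] = {a: ⊤, b: +, c: ⊤, d: ⊤, e: ⊤, f: ⊤}
Applying B1's transfer function to that IN value gives OUT[B1] (row B1 above).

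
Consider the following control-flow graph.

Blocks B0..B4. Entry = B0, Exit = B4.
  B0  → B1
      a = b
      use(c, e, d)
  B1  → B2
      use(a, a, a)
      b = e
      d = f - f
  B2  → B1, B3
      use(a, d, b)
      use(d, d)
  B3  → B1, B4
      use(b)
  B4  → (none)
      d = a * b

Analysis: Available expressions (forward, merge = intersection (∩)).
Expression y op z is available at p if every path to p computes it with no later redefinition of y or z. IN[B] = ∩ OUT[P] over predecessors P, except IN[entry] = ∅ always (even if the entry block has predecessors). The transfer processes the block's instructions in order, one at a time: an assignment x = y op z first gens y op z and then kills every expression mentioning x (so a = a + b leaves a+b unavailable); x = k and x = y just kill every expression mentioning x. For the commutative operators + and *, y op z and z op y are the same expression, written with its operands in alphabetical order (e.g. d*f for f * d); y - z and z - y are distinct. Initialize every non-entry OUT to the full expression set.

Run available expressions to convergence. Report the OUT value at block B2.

Fixpoint table:
  B0:  IN={}  OUT={}
  B1:  IN={}  OUT={f-f}
  B2:  IN={f-f}  OUT={f-f}
  B3:  IN={f-f}  OUT={f-f}
  B4:  IN={f-f}  OUT={a*b, f-f}

Merge at B2: IN[B2] = OUT[B1] = {f-f}
Applying B2's transfer function to that IN value gives OUT[B2] (row B2 above).

Answer: {f-f}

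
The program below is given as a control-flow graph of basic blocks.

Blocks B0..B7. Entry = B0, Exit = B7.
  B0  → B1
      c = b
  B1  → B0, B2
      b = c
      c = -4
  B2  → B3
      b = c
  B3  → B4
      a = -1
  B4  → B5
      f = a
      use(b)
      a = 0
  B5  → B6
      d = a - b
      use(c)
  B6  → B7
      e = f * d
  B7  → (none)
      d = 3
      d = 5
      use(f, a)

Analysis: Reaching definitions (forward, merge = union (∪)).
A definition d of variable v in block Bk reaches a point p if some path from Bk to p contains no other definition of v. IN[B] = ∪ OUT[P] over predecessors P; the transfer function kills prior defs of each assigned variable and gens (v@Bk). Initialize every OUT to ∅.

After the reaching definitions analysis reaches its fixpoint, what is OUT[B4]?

Answer: {a@B4, b@B2, c@B1, f@B4}

Trace:
Converged values:
  B0:  IN={b@B1, c@B1}  OUT={b@B1, c@B0}
  B1:  IN={b@B1, c@B0}  OUT={b@B1, c@B1}
  B2:  IN={b@B1, c@B1}  OUT={b@B2, c@B1}
  B3:  IN={b@B2, c@B1}  OUT={a@B3, b@B2, c@B1}
  B4:  IN={a@B3, b@B2, c@B1}  OUT={a@B4, b@B2, c@B1, f@B4}
  B5:  IN={a@B4, b@B2, c@B1, f@B4}  OUT={a@B4, b@B2, c@B1, d@B5, f@B4}
  B6:  IN={a@B4, b@B2, c@B1, d@B5, f@B4}  OUT={a@B4, b@B2, c@B1, d@B5, e@B6, f@B4}
  B7:  IN={a@B4, b@B2, c@B1, d@B5, e@B6, f@B4}  OUT={a@B4, b@B2, c@B1, d@B7, e@B6, f@B4}

Merge at B4: IN[B4] = OUT[B3] = {a@B3, b@B2, c@B1}
Applying B4's transfer function to that IN value gives OUT[B4] (row B4 above).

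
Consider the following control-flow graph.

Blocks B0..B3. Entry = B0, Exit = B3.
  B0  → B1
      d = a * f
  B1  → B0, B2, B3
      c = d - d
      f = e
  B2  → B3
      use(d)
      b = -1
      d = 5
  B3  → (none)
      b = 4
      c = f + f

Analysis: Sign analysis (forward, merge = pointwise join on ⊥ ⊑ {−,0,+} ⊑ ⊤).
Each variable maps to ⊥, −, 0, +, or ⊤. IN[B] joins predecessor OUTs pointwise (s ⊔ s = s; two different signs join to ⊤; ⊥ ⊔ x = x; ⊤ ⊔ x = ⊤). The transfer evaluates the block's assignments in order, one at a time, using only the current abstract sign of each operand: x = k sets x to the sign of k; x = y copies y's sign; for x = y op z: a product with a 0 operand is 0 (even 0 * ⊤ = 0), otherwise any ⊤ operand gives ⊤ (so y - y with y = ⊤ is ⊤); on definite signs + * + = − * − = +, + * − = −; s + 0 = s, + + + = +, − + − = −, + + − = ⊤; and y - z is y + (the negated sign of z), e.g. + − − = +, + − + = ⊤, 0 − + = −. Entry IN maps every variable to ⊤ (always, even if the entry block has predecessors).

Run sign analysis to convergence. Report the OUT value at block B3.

Answer: {a: ⊤, b: +, c: ⊤, d: ⊤, e: ⊤, f: ⊤}

Working:
Converged values:
  B0:  IN=(all ⊤)  OUT=(all ⊤)
  B1:  IN=(all ⊤)  OUT=(all ⊤)
  B2:  IN=(all ⊤)  OUT={b:-, d:+; rest ⊤}
  B3:  IN=(all ⊤)  OUT={b:+; rest ⊤}

Merge at B3: IN[B3] = OUT[B1] ⊔ OUT[B2] = {a: ⊤, b: ⊤, c: ⊤, d: ⊤, e: ⊤, f: ⊤}
Applying B3's transfer function to that IN value gives OUT[B3] (row B3 above).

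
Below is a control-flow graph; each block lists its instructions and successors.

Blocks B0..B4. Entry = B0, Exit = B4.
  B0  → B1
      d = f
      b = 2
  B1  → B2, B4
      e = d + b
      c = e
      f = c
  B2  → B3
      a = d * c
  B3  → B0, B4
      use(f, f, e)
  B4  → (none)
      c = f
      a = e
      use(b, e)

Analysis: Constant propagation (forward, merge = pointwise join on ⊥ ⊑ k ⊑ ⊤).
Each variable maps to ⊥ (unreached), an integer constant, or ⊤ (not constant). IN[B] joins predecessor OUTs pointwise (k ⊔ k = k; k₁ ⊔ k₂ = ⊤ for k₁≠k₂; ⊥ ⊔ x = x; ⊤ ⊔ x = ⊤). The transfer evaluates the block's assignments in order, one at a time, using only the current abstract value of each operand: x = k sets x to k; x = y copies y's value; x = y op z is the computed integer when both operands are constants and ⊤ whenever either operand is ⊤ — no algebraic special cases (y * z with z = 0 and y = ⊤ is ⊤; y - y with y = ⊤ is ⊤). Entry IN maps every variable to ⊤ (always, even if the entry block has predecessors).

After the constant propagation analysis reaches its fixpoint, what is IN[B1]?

Answer: {a: ⊤, b: 2, c: ⊤, d: ⊤, e: ⊤, f: ⊤}

Working:
Per-block solution:
  B0:  IN=(all ⊤)  OUT={b:2; rest ⊤}
  B1:  IN={b:2; rest ⊤}  OUT={b:2; rest ⊤}
  B2:  IN={b:2; rest ⊤}  OUT={b:2; rest ⊤}
  B3:  IN={b:2; rest ⊤}  OUT={b:2; rest ⊤}
  B4:  IN={b:2; rest ⊤}  OUT={b:2; rest ⊤}

Merge at B1: IN[B1] = OUT[B0] = {a: ⊤, b: 2, c: ⊤, d: ⊤, e: ⊤, f: ⊤}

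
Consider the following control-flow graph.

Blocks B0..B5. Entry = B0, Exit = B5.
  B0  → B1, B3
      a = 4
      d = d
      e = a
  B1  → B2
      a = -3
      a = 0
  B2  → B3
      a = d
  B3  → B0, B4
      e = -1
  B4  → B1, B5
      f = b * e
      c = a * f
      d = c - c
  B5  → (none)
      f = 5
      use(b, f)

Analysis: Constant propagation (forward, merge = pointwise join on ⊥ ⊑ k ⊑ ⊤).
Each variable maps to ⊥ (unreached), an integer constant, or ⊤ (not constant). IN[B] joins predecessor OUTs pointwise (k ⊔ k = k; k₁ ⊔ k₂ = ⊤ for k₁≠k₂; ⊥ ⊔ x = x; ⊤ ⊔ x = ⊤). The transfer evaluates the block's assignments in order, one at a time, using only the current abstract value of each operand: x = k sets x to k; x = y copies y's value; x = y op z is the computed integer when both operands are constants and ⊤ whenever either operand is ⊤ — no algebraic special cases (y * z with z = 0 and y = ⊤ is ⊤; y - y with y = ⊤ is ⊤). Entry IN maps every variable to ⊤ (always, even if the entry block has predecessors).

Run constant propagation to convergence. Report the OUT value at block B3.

Answer: {a: ⊤, b: ⊤, c: ⊤, d: ⊤, e: -1, f: ⊤}

Working:
Per-block solution:
  B0:  IN=(all ⊤)  OUT={a:4, e:4; rest ⊤}
  B1:  IN=(all ⊤)  OUT={a:0; rest ⊤}
  B2:  IN={a:0; rest ⊤}  OUT=(all ⊤)
  B3:  IN=(all ⊤)  OUT={e:-1; rest ⊤}
  B4:  IN={e:-1; rest ⊤}  OUT={e:-1; rest ⊤}
  B5:  IN={e:-1; rest ⊤}  OUT={e:-1, f:5; rest ⊤}

Merge at B3: IN[B3] = OUT[B0] ⊔ OUT[B2] = {a: ⊤, b: ⊤, c: ⊤, d: ⊤, e: ⊤, f: ⊤}
Applying B3's transfer function to that IN value gives OUT[B3] (row B3 above).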